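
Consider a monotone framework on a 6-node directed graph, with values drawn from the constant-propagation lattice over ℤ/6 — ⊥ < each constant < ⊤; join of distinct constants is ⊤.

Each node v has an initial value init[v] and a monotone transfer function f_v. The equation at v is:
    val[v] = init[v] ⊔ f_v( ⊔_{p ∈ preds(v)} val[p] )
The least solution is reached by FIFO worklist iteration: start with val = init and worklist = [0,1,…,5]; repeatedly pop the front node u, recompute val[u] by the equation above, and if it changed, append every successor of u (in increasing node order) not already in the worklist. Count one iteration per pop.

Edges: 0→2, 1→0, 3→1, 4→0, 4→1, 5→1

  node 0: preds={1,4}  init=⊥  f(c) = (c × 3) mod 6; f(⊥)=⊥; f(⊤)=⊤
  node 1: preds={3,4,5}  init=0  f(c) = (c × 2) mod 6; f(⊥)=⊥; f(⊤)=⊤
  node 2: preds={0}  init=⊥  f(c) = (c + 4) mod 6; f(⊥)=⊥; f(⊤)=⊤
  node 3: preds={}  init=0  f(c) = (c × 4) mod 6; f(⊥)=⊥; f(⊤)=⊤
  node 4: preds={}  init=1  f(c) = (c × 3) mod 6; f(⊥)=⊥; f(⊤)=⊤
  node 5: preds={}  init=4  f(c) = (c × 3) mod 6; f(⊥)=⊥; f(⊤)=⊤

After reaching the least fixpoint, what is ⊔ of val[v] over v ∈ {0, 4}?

Iteration log — 7 steps:
  step 1. node 0  ⊔preds=⊤  new=⊤  old=⊥  +wl: 
  step 2. node 1  ⊔preds=⊤  new=⊤  old=0  +wl: 0
  step 3. node 2  ⊔preds=⊤  new=⊤  old=⊥  +wl: 
  step 4. node 3  ⊔preds=⊥  new=0  stable
  step 5. node 4  ⊔preds=⊥  new=1  stable
  step 6. node 5  ⊔preds=⊥  new=4  stable
  step 7. node 0  ⊔preds=⊤  new=⊤  stable

Least fixpoint reached:
  node 0: ⊤
  node 1: ⊤
  node 2: ⊤
  node 3: 0
  node 4: 1
  node 5: 4

⊤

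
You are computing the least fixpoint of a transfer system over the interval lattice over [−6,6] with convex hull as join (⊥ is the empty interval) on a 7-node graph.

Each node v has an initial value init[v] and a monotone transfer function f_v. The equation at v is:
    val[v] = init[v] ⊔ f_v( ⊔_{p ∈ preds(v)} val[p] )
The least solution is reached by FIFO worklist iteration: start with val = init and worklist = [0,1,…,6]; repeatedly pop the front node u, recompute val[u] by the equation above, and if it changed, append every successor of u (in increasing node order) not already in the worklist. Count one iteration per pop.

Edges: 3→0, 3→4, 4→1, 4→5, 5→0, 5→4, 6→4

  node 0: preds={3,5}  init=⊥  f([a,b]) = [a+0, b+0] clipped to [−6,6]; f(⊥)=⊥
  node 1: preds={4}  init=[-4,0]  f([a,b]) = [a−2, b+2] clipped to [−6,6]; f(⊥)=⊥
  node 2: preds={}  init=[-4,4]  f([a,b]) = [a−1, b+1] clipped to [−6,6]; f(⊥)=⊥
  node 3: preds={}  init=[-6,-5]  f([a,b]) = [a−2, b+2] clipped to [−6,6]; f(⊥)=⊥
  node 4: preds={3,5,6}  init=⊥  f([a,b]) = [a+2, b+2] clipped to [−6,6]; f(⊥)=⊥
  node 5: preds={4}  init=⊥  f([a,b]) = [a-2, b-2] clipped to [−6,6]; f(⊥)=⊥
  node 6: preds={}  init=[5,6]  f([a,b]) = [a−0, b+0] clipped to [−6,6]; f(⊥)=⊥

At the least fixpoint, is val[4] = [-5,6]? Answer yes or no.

no

Trace (10 dequeues):
  [1] u=0 | in [-6,-5] | out [-6,-5] | prev ⊥ | push {}
  [2] u=1 | in ⊥ | out [-4,0] | ==
  [3] u=2 | in ⊥ | out [-4,4] | ==
  [4] u=3 | in ⊥ | out [-6,-5] | ==
  [5] u=4 | in [-6,6] | out [-4,6] | prev ⊥ | push {1}
  [6] u=5 | in [-4,6] | out [-6,4] | prev ⊥ | push {0,4}
  [7] u=6 | in ⊥ | out [5,6] | ==
  [8] u=1 | in [-4,6] | out [-6,6] | prev [-4,0] | push {}
  [9] u=0 | in [-6,4] | out [-6,4] | prev [-6,-5] | push {}
  [10] u=4 | in [-6,6] | out [-4,6] | ==

Converged values:
  [0] [-6,4]
  [1] [-6,6]
  [2] [-4,4]
  [3] [-6,-5]
  [4] [-4,6]
  [5] [-6,4]
  [6] [5,6]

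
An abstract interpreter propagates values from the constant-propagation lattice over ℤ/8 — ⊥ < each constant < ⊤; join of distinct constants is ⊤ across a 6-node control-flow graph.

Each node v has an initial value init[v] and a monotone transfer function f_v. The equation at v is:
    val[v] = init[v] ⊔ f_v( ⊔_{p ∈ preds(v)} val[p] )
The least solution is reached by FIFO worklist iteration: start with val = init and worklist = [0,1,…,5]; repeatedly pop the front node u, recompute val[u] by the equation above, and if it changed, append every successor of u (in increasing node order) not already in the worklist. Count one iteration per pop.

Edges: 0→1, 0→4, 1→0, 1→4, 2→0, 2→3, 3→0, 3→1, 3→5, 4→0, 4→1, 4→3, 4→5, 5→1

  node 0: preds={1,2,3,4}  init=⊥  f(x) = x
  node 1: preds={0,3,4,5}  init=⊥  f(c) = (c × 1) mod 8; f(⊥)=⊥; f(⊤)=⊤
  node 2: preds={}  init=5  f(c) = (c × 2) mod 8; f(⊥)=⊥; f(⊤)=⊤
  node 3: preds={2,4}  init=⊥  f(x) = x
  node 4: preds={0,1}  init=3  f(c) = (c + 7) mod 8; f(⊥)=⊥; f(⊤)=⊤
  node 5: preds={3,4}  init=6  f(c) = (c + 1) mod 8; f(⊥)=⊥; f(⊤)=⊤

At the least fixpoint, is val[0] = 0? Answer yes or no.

no

Trace (9 dequeues):
  [1] u=0 | in ⊤ | out ⊤ | prev ⊥ | push {}
  [2] u=1 | in ⊤ | out ⊤ | prev ⊥ | push {0}
  [3] u=2 | in ⊥ | out 5 | ==
  [4] u=3 | in ⊤ | out ⊤ | prev ⊥ | push {1}
  [5] u=4 | in ⊤ | out ⊤ | prev 3 | push {3}
  [6] u=5 | in ⊤ | out ⊤ | prev 6 | push {}
  [7] u=0 | in ⊤ | out ⊤ | ==
  [8] u=1 | in ⊤ | out ⊤ | ==
  [9] u=3 | in ⊤ | out ⊤ | ==

Converged values:
  [0] ⊤
  [1] ⊤
  [2] 5
  [3] ⊤
  [4] ⊤
  [5] ⊤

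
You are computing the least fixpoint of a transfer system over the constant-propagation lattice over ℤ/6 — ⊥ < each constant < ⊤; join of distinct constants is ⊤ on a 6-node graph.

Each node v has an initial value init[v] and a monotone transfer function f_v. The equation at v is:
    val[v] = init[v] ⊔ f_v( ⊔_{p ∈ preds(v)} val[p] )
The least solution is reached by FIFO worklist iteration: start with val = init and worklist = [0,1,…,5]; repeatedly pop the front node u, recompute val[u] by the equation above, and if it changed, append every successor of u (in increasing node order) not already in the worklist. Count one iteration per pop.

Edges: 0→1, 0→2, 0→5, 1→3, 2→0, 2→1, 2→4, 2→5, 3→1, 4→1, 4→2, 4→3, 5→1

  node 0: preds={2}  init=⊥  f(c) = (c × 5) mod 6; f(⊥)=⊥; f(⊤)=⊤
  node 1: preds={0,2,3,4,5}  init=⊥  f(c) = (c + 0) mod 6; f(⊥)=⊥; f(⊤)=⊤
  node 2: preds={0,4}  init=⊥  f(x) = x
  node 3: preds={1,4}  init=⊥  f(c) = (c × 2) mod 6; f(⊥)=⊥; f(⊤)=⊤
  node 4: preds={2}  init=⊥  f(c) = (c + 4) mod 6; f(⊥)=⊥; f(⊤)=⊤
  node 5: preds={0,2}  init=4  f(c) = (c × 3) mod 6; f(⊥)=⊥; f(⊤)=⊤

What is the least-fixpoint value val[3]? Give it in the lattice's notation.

⊤

Iteration log — 9 steps:
  step 1. node 0  ⊔preds=⊥  new=⊥  stable
  step 2. node 1  ⊔preds=4  new=4  old=⊥  +wl: 
  step 3. node 2  ⊔preds=⊥  new=⊥  stable
  step 4. node 3  ⊔preds=4  new=2  old=⊥  +wl: 1
  step 5. node 4  ⊔preds=⊥  new=⊥  stable
  step 6. node 5  ⊔preds=⊥  new=4  stable
  step 7. node 1  ⊔preds=⊤  new=⊤  old=4  +wl: 3
  step 8. node 3  ⊔preds=⊤  new=⊤  old=2  +wl: 1
  step 9. node 1  ⊔preds=⊤  new=⊤  stable

Least fixpoint reached:
  node 0: ⊥
  node 1: ⊤
  node 2: ⊥
  node 3: ⊤
  node 4: ⊥
  node 5: 4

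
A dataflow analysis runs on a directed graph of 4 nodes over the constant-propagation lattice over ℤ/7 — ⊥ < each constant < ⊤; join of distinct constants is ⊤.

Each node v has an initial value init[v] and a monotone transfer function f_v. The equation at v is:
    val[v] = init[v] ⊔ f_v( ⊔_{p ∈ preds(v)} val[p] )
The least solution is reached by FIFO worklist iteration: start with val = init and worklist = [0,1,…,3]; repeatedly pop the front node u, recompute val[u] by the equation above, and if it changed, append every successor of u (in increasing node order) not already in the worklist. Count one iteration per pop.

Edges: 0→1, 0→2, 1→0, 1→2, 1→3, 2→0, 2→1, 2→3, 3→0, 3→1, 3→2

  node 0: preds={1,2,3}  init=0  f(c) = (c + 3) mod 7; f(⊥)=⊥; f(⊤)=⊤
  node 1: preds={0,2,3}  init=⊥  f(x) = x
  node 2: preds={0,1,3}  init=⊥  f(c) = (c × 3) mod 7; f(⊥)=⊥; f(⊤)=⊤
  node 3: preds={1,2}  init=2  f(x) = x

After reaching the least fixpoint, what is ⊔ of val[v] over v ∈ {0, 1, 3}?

Iteration log — 7 steps:
  step 1. node 0  ⊔preds=2  new=⊤  old=0  +wl: 
  step 2. node 1  ⊔preds=⊤  new=⊤  old=⊥  +wl: 0
  step 3. node 2  ⊔preds=⊤  new=⊤  old=⊥  +wl: 1
  step 4. node 3  ⊔preds=⊤  new=⊤  old=2  +wl: 2
  step 5. node 0  ⊔preds=⊤  new=⊤  stable
  step 6. node 1  ⊔preds=⊤  new=⊤  stable
  step 7. node 2  ⊔preds=⊤  new=⊤  stable

Least fixpoint reached:
  node 0: ⊤
  node 1: ⊤
  node 2: ⊤
  node 3: ⊤

⊤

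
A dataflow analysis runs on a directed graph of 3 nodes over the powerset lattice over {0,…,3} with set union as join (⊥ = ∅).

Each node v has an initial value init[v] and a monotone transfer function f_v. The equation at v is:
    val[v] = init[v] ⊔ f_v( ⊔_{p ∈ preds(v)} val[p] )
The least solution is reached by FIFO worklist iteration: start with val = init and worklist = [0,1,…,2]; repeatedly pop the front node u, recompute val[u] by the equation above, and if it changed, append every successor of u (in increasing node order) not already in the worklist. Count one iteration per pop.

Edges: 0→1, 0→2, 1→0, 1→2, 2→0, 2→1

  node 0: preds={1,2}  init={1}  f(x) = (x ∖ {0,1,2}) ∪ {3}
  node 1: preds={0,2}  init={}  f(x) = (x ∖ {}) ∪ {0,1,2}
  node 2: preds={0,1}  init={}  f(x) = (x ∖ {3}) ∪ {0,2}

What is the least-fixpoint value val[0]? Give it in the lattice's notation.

Trace (5 dequeues):
  [1] u=0 | in {} | out {1,3} | prev {1} | push {}
  [2] u=1 | in {1,3} | out {0,1,2,3} | prev {} | push {0}
  [3] u=2 | in {0,1,2,3} | out {0,1,2} | prev {} | push {1}
  [4] u=0 | in {0,1,2,3} | out {1,3} | ==
  [5] u=1 | in {0,1,2,3} | out {0,1,2,3} | ==

Converged values:
  [0] {1,3}
  [1] {0,1,2,3}
  [2] {0,1,2}

{1,3}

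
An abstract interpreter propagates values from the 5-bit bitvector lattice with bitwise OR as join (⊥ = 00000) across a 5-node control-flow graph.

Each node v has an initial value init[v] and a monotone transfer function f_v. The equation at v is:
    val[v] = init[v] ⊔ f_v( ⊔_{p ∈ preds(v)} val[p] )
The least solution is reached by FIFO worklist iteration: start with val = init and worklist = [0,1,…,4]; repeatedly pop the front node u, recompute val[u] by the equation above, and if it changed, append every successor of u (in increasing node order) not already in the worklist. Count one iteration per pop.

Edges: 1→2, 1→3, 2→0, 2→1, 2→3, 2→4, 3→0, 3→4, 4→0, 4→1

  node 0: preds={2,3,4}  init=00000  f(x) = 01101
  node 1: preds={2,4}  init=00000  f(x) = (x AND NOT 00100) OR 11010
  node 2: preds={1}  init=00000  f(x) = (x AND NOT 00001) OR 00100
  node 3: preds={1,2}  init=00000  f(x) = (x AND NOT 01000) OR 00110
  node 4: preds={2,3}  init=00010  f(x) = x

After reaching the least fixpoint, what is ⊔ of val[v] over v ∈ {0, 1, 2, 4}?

Worklist (7 pops):
  #1 pop 0: in=00010 → 01101 (was 00000); enqueue []
  #2 pop 1: in=00010 → 11010 (was 00000); enqueue []
  #3 pop 2: in=11010 → 11110 (was 00000); enqueue [0,1]
  #4 pop 3: in=11110 → 10110 (was 00000); enqueue []
  #5 pop 4: in=11110 → 11110 (was 00010); enqueue []
  #6 pop 0: in=11110 → 01101 (no change)
  #7 pop 1: in=11110 → 11010 (no change)

Fixpoint:
  val[0] = 01101
  val[1] = 11010
  val[2] = 11110
  val[3] = 10110
  val[4] = 11110

11111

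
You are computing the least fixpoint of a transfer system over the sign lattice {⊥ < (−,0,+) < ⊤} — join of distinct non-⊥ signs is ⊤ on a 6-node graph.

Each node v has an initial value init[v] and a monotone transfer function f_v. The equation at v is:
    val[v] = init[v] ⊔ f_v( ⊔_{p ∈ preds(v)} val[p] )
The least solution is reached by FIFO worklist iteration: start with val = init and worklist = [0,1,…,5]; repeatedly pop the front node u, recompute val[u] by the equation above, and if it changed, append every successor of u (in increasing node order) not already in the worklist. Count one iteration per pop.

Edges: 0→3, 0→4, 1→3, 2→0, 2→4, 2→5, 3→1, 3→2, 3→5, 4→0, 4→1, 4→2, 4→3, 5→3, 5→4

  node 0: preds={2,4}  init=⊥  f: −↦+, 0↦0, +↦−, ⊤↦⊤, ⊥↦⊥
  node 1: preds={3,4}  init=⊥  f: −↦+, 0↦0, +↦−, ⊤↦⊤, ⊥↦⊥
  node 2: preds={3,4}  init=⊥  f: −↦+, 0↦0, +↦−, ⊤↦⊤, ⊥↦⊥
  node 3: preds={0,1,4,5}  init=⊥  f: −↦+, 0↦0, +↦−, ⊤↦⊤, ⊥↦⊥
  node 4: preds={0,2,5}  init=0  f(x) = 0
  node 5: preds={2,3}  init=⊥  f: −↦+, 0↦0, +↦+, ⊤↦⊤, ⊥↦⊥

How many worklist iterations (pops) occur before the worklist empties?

11

Worklist (11 pops):
  #1 pop 0: in=0 → 0 (was ⊥); enqueue []
  #2 pop 1: in=0 → 0 (was ⊥); enqueue []
  #3 pop 2: in=0 → 0 (was ⊥); enqueue [0]
  #4 pop 3: in=0 → 0 (was ⊥); enqueue [1,2]
  #5 pop 4: in=0 → 0 (no change)
  #6 pop 5: in=0 → 0 (was ⊥); enqueue [3,4]
  #7 pop 0: in=0 → 0 (no change)
  #8 pop 1: in=0 → 0 (no change)
  #9 pop 2: in=0 → 0 (no change)
  #10 pop 3: in=0 → 0 (no change)
  #11 pop 4: in=0 → 0 (no change)

Fixpoint:
  val[0] = 0
  val[1] = 0
  val[2] = 0
  val[3] = 0
  val[4] = 0
  val[5] = 0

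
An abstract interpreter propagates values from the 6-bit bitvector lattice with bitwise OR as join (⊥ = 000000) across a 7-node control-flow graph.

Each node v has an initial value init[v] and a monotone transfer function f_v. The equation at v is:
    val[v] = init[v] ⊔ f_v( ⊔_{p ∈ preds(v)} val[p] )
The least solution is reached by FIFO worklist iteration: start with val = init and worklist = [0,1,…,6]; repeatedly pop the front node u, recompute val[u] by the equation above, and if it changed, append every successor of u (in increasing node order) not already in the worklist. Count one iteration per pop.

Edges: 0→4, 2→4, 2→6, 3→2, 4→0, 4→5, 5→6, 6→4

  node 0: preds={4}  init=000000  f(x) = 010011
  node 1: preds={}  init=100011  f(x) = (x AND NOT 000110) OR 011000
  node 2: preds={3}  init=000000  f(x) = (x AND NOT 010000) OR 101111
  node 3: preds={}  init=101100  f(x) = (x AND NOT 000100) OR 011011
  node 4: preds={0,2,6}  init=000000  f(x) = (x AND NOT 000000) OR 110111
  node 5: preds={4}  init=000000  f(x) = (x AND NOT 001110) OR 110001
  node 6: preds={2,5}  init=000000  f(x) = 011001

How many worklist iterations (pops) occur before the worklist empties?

10

Worklist (10 pops):
  #1 pop 0: in=000000 → 010011 (was 000000); enqueue []
  #2 pop 1: in=000000 → 111011 (was 100011); enqueue []
  #3 pop 2: in=101100 → 101111 (was 000000); enqueue []
  #4 pop 3: in=000000 → 111111 (was 101100); enqueue [2]
  #5 pop 4: in=111111 → 111111 (was 000000); enqueue [0]
  #6 pop 5: in=111111 → 110001 (was 000000); enqueue []
  #7 pop 6: in=111111 → 011001 (was 000000); enqueue [4]
  #8 pop 2: in=111111 → 101111 (no change)
  #9 pop 0: in=111111 → 010011 (no change)
  #10 pop 4: in=111111 → 111111 (no change)

Fixpoint:
  val[0] = 010011
  val[1] = 111011
  val[2] = 101111
  val[3] = 111111
  val[4] = 111111
  val[5] = 110001
  val[6] = 011001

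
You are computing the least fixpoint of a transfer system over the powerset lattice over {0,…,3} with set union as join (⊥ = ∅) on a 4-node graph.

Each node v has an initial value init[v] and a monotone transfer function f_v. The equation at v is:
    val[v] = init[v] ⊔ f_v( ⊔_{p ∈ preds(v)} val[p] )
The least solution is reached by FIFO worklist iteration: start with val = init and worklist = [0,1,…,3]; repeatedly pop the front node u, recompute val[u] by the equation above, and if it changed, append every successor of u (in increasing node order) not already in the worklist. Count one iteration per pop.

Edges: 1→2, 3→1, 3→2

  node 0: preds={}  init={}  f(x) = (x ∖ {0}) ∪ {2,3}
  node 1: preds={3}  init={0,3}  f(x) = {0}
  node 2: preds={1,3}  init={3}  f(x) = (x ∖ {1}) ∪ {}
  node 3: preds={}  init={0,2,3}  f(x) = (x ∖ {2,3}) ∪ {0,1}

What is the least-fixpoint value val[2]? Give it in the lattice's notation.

{0,2,3}

Worklist (6 pops):
  #1 pop 0: in={} → {2,3} (was {}); enqueue []
  #2 pop 1: in={0,2,3} → {0,3} (no change)
  #3 pop 2: in={0,2,3} → {0,2,3} (was {3}); enqueue []
  #4 pop 3: in={} → {0,1,2,3} (was {0,2,3}); enqueue [1,2]
  #5 pop 1: in={0,1,2,3} → {0,3} (no change)
  #6 pop 2: in={0,1,2,3} → {0,2,3} (no change)

Fixpoint:
  val[0] = {2,3}
  val[1] = {0,3}
  val[2] = {0,2,3}
  val[3] = {0,1,2,3}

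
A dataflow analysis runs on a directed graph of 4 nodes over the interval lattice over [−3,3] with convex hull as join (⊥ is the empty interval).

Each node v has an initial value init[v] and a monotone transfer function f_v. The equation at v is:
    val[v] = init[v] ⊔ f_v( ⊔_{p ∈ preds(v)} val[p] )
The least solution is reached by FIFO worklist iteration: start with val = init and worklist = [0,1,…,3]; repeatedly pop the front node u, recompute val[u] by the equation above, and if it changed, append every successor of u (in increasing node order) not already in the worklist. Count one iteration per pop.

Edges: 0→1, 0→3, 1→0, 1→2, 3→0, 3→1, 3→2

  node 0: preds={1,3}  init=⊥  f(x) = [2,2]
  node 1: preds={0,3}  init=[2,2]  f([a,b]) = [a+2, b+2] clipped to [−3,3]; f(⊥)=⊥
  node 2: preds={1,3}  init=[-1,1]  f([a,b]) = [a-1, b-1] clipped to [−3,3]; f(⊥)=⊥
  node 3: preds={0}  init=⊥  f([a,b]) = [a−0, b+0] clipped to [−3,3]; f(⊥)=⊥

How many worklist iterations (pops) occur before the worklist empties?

Worklist (7 pops):
  #1 pop 0: in=[2,2] → [2,2] (was ⊥); enqueue []
  #2 pop 1: in=[2,2] → [2,3] (was [2,2]); enqueue [0]
  #3 pop 2: in=[2,3] → [-1,2] (was [-1,1]); enqueue []
  #4 pop 3: in=[2,2] → [2,2] (was ⊥); enqueue [1,2]
  #5 pop 0: in=[2,3] → [2,2] (no change)
  #6 pop 1: in=[2,2] → [2,3] (no change)
  #7 pop 2: in=[2,3] → [-1,2] (no change)

Fixpoint:
  val[0] = [2,2]
  val[1] = [2,3]
  val[2] = [-1,2]
  val[3] = [2,2]

7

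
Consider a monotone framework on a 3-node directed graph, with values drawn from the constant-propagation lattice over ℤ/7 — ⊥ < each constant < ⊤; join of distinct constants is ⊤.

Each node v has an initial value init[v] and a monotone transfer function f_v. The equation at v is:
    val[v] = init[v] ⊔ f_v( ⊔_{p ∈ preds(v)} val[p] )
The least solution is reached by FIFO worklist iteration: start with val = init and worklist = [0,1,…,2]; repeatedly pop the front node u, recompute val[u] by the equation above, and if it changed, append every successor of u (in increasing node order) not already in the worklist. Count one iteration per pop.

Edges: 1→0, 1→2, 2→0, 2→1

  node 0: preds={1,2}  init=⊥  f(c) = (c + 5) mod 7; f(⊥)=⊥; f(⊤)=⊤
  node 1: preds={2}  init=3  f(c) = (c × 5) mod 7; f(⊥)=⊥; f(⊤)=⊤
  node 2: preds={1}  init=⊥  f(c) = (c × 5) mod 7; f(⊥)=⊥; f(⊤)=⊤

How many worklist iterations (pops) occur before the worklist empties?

9

Trace (9 dequeues):
  [1] u=0 | in 3 | out 1 | prev ⊥ | push {}
  [2] u=1 | in ⊥ | out 3 | ==
  [3] u=2 | in 3 | out 1 | prev ⊥ | push {0,1}
  [4] u=0 | in ⊤ | out ⊤ | prev 1 | push {}
  [5] u=1 | in 1 | out ⊤ | prev 3 | push {0,2}
  [6] u=0 | in ⊤ | out ⊤ | ==
  [7] u=2 | in ⊤ | out ⊤ | prev 1 | push {0,1}
  [8] u=0 | in ⊤ | out ⊤ | ==
  [9] u=1 | in ⊤ | out ⊤ | ==

Converged values:
  [0] ⊤
  [1] ⊤
  [2] ⊤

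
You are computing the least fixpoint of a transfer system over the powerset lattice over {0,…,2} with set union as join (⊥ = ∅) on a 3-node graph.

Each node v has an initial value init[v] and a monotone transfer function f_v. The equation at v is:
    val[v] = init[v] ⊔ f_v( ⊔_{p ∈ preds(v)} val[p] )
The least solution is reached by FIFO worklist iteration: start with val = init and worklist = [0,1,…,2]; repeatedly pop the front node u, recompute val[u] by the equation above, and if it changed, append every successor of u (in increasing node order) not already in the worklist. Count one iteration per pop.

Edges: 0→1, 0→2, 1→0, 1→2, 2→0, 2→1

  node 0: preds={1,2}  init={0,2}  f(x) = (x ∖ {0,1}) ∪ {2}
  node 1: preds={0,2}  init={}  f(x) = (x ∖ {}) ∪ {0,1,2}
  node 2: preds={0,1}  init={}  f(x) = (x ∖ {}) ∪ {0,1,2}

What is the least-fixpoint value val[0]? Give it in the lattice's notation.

{0,2}

Trace (5 dequeues):
  [1] u=0 | in {} | out {0,2} | ==
  [2] u=1 | in {0,2} | out {0,1,2} | prev {} | push {0}
  [3] u=2 | in {0,1,2} | out {0,1,2} | prev {} | push {1}
  [4] u=0 | in {0,1,2} | out {0,2} | ==
  [5] u=1 | in {0,1,2} | out {0,1,2} | ==

Converged values:
  [0] {0,2}
  [1] {0,1,2}
  [2] {0,1,2}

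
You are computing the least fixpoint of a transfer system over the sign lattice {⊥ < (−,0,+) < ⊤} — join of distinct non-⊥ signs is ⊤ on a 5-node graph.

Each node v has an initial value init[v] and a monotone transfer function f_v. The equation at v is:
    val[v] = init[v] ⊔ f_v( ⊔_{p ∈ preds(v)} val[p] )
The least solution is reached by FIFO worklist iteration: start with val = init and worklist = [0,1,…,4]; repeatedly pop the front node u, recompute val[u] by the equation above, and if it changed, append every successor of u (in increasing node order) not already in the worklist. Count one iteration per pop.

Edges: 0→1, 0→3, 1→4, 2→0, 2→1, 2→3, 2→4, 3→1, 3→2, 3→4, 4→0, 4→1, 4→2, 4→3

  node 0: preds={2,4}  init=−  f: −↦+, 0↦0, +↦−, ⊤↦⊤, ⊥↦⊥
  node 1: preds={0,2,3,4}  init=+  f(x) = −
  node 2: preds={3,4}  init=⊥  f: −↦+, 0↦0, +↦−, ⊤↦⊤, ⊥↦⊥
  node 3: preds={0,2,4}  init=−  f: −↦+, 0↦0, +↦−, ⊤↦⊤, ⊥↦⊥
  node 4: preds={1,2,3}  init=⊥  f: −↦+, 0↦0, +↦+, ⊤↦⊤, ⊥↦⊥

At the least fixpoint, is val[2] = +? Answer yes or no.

Worklist (12 pops):
  #1 pop 0: in=⊥ → − (no change)
  #2 pop 1: in=− → ⊤ (was +); enqueue []
  #3 pop 2: in=− → + (was ⊥); enqueue [0,1]
  #4 pop 3: in=⊤ → ⊤ (was −); enqueue [2]
  #5 pop 4: in=⊤ → ⊤ (was ⊥); enqueue [3]
  #6 pop 0: in=⊤ → ⊤ (was −); enqueue []
  #7 pop 1: in=⊤ → ⊤ (no change)
  #8 pop 2: in=⊤ → ⊤ (was +); enqueue [0,1,4]
  #9 pop 3: in=⊤ → ⊤ (no change)
  #10 pop 0: in=⊤ → ⊤ (no change)
  #11 pop 1: in=⊤ → ⊤ (no change)
  #12 pop 4: in=⊤ → ⊤ (no change)

Fixpoint:
  val[0] = ⊤
  val[1] = ⊤
  val[2] = ⊤
  val[3] = ⊤
  val[4] = ⊤

no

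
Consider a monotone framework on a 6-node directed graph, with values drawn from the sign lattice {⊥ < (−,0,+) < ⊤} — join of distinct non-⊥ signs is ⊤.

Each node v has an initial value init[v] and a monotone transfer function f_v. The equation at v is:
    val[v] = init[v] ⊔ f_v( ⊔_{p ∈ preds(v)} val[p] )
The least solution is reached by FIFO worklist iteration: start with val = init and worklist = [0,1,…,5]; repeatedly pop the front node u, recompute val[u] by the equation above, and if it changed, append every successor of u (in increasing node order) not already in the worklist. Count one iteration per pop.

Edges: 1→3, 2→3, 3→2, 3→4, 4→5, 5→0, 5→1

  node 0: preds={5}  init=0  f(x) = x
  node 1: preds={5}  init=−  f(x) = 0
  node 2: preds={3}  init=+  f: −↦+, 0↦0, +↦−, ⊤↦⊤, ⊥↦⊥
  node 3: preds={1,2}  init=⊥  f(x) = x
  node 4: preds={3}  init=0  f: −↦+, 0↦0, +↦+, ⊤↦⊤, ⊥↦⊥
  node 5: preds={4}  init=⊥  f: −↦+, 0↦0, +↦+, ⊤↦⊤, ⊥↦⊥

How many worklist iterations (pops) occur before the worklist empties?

Iteration log — 10 steps:
  step 1. node 0  ⊔preds=⊥  new=0  stable
  step 2. node 1  ⊔preds=⊥  new=⊤  old=−  +wl: 
  step 3. node 2  ⊔preds=⊥  new=+  stable
  step 4. node 3  ⊔preds=⊤  new=⊤  old=⊥  +wl: 2
  step 5. node 4  ⊔preds=⊤  new=⊤  old=0  +wl: 
  step 6. node 5  ⊔preds=⊤  new=⊤  old=⊥  +wl: 0,1
  step 7. node 2  ⊔preds=⊤  new=⊤  old=+  +wl: 3
  step 8. node 0  ⊔preds=⊤  new=⊤  old=0  +wl: 
  step 9. node 1  ⊔preds=⊤  new=⊤  stable
  step 10. node 3  ⊔preds=⊤  new=⊤  stable

Least fixpoint reached:
  node 0: ⊤
  node 1: ⊤
  node 2: ⊤
  node 3: ⊤
  node 4: ⊤
  node 5: ⊤

10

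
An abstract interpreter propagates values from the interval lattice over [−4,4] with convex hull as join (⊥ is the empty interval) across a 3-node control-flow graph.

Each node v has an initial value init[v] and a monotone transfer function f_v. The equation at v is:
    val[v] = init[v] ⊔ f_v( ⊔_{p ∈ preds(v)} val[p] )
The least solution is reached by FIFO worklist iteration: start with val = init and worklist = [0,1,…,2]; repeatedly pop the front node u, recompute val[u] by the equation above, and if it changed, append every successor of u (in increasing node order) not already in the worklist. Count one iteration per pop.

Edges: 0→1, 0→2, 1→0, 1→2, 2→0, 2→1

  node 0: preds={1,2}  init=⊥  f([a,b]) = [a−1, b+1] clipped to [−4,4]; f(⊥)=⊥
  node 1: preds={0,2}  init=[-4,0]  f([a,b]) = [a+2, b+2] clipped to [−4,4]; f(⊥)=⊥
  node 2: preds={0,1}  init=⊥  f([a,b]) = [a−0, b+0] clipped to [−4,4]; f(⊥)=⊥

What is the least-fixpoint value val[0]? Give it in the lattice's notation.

Trace (8 dequeues):
  [1] u=0 | in [-4,0] | out [-4,1] | prev ⊥ | push {}
  [2] u=1 | in [-4,1] | out [-4,3] | prev [-4,0] | push {0}
  [3] u=2 | in [-4,3] | out [-4,3] | prev ⊥ | push {1}
  [4] u=0 | in [-4,3] | out [-4,4] | prev [-4,1] | push {2}
  [5] u=1 | in [-4,4] | out [-4,4] | prev [-4,3] | push {0}
  [6] u=2 | in [-4,4] | out [-4,4] | prev [-4,3] | push {1}
  [7] u=0 | in [-4,4] | out [-4,4] | ==
  [8] u=1 | in [-4,4] | out [-4,4] | ==

Converged values:
  [0] [-4,4]
  [1] [-4,4]
  [2] [-4,4]

[-4,4]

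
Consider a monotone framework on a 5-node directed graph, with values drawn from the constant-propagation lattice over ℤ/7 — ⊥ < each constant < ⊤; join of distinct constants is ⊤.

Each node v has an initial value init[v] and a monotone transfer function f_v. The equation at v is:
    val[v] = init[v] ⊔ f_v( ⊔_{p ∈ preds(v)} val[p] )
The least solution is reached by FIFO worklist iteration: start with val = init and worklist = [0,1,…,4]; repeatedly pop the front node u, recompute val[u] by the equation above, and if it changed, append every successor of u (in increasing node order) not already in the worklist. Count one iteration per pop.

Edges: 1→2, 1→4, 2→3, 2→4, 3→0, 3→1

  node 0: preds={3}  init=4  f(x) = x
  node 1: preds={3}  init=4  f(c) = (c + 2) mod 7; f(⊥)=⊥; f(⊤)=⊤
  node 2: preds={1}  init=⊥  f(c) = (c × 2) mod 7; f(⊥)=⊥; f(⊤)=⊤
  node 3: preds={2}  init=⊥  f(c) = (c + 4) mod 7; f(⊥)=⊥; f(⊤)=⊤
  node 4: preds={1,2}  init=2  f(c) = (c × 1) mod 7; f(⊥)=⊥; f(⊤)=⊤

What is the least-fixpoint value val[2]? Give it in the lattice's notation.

⊤

Worklist (12 pops):
  #1 pop 0: in=⊥ → 4 (no change)
  #2 pop 1: in=⊥ → 4 (no change)
  #3 pop 2: in=4 → 1 (was ⊥); enqueue []
  #4 pop 3: in=1 → 5 (was ⊥); enqueue [0,1]
  #5 pop 4: in=⊤ → ⊤ (was 2); enqueue []
  #6 pop 0: in=5 → ⊤ (was 4); enqueue []
  #7 pop 1: in=5 → ⊤ (was 4); enqueue [2,4]
  #8 pop 2: in=⊤ → ⊤ (was 1); enqueue [3]
  #9 pop 4: in=⊤ → ⊤ (no change)
  #10 pop 3: in=⊤ → ⊤ (was 5); enqueue [0,1]
  #11 pop 0: in=⊤ → ⊤ (no change)
  #12 pop 1: in=⊤ → ⊤ (no change)

Fixpoint:
  val[0] = ⊤
  val[1] = ⊤
  val[2] = ⊤
  val[3] = ⊤
  val[4] = ⊤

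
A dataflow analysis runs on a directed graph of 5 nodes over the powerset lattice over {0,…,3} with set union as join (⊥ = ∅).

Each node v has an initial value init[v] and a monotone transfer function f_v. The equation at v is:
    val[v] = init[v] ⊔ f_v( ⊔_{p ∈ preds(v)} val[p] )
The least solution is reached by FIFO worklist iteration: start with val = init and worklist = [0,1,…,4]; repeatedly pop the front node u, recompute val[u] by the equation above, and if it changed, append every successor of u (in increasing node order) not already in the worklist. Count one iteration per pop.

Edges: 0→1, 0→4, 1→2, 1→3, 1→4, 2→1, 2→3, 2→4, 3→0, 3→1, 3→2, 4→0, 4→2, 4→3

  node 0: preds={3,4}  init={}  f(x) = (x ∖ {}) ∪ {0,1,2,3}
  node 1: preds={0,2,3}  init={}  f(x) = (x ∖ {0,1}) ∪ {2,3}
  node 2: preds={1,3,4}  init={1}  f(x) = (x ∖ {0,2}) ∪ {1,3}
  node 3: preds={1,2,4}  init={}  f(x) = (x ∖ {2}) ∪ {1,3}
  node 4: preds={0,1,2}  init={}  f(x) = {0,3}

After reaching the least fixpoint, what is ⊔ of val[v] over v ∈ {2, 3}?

Trace (12 dequeues):
  [1] u=0 | in {} | out {0,1,2,3} | prev {} | push {}
  [2] u=1 | in {0,1,2,3} | out {2,3} | prev {} | push {}
  [3] u=2 | in {2,3} | out {1,3} | prev {1} | push {1}
  [4] u=3 | in {1,2,3} | out {1,3} | prev {} | push {0,2}
  [5] u=4 | in {0,1,2,3} | out {0,3} | prev {} | push {3}
  [6] u=1 | in {0,1,2,3} | out {2,3} | ==
  [7] u=0 | in {0,1,3} | out {0,1,2,3} | ==
  [8] u=2 | in {0,1,2,3} | out {1,3} | ==
  [9] u=3 | in {0,1,2,3} | out {0,1,3} | prev {1,3} | push {0,1,2}
  [10] u=0 | in {0,1,3} | out {0,1,2,3} | ==
  [11] u=1 | in {0,1,2,3} | out {2,3} | ==
  [12] u=2 | in {0,1,2,3} | out {1,3} | ==

Converged values:
  [0] {0,1,2,3}
  [1] {2,3}
  [2] {1,3}
  [3] {0,1,3}
  [4] {0,3}

{0,1,3}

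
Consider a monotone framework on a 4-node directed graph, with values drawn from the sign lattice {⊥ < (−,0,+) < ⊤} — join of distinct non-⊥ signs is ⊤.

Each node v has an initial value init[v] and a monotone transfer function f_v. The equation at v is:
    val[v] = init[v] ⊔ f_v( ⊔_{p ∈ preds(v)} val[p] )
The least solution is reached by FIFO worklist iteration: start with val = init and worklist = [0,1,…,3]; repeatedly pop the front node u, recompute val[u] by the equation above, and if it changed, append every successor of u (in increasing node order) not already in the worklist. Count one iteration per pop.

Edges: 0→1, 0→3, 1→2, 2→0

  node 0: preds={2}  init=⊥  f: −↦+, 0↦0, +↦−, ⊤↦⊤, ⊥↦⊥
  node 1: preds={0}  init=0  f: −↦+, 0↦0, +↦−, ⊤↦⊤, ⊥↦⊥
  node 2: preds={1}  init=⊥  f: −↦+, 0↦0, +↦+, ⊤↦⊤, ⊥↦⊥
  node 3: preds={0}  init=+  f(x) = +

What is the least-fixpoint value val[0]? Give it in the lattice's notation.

0

Trace (7 dequeues):
  [1] u=0 | in ⊥ | out ⊥ | ==
  [2] u=1 | in ⊥ | out 0 | ==
  [3] u=2 | in 0 | out 0 | prev ⊥ | push {0}
  [4] u=3 | in ⊥ | out + | ==
  [5] u=0 | in 0 | out 0 | prev ⊥ | push {1,3}
  [6] u=1 | in 0 | out 0 | ==
  [7] u=3 | in 0 | out + | ==

Converged values:
  [0] 0
  [1] 0
  [2] 0
  [3] +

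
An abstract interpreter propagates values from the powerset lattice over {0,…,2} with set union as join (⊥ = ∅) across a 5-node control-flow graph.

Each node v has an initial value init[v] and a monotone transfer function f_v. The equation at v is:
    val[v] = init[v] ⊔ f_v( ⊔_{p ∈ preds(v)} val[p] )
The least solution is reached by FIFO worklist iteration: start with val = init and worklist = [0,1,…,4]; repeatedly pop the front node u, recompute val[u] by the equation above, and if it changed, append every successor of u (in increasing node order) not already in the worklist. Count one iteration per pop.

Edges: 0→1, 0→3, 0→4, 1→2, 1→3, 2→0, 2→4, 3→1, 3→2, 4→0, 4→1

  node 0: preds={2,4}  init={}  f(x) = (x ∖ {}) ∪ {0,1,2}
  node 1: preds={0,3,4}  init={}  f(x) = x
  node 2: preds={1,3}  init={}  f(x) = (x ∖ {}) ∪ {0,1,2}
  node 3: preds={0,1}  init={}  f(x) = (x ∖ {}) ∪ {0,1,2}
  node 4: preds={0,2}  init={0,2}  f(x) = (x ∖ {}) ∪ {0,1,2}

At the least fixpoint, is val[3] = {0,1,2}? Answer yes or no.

Iteration log — 8 steps:
  step 1. node 0  ⊔preds={0,2}  new={0,1,2}  old={}  +wl: 
  step 2. node 1  ⊔preds={0,1,2}  new={0,1,2}  old={}  +wl: 
  step 3. node 2  ⊔preds={0,1,2}  new={0,1,2}  old={}  +wl: 0
  step 4. node 3  ⊔preds={0,1,2}  new={0,1,2}  old={}  +wl: 1,2
  step 5. node 4  ⊔preds={0,1,2}  new={0,1,2}  old={0,2}  +wl: 
  step 6. node 0  ⊔preds={0,1,2}  new={0,1,2}  stable
  step 7. node 1  ⊔preds={0,1,2}  new={0,1,2}  stable
  step 8. node 2  ⊔preds={0,1,2}  new={0,1,2}  stable

Least fixpoint reached:
  node 0: {0,1,2}
  node 1: {0,1,2}
  node 2: {0,1,2}
  node 3: {0,1,2}
  node 4: {0,1,2}

yes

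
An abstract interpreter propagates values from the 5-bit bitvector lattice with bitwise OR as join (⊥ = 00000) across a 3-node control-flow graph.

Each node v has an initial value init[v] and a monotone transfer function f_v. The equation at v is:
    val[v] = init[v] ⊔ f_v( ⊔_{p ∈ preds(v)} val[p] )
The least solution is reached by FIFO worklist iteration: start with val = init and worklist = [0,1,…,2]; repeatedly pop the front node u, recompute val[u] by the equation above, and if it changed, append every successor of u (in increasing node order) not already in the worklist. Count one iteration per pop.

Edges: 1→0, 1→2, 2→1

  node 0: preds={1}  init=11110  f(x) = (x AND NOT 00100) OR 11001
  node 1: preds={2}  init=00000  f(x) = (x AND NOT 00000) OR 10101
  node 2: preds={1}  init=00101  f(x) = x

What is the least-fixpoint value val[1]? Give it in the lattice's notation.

Iteration log — 5 steps:
  step 1. node 0  ⊔preds=00000  new=11111  old=11110  +wl: 
  step 2. node 1  ⊔preds=00101  new=10101  old=00000  +wl: 0
  step 3. node 2  ⊔preds=10101  new=10101  old=00101  +wl: 1
  step 4. node 0  ⊔preds=10101  new=11111  stable
  step 5. node 1  ⊔preds=10101  new=10101  stable

Least fixpoint reached:
  node 0: 11111
  node 1: 10101
  node 2: 10101

10101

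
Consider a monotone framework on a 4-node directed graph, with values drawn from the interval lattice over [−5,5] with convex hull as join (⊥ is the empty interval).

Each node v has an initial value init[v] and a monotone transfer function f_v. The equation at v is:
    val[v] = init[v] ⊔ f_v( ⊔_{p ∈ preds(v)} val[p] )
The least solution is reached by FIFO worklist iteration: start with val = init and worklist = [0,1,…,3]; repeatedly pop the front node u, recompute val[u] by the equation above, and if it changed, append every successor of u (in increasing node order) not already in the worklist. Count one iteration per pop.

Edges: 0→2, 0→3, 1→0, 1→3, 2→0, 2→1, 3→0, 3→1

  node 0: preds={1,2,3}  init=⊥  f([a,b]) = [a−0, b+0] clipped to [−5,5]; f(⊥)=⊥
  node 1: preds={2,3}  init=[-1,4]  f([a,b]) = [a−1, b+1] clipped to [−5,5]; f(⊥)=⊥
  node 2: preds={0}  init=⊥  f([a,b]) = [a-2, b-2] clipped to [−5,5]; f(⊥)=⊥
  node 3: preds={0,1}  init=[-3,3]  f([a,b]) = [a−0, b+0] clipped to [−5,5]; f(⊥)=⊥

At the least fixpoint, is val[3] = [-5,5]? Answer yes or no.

yes

Trace (14 dequeues):
  [1] u=0 | in [-3,4] | out [-3,4] | prev ⊥ | push {}
  [2] u=1 | in [-3,3] | out [-4,4] | prev [-1,4] | push {0}
  [3] u=2 | in [-3,4] | out [-5,2] | prev ⊥ | push {1}
  [4] u=3 | in [-4,4] | out [-4,4] | prev [-3,3] | push {}
  [5] u=0 | in [-5,4] | out [-5,4] | prev [-3,4] | push {2,3}
  [6] u=1 | in [-5,4] | out [-5,5] | prev [-4,4] | push {0}
  [7] u=2 | in [-5,4] | out [-5,2] | ==
  [8] u=3 | in [-5,5] | out [-5,5] | prev [-4,4] | push {1}
  [9] u=0 | in [-5,5] | out [-5,5] | prev [-5,4] | push {2,3}
  [10] u=1 | in [-5,5] | out [-5,5] | ==
  [11] u=2 | in [-5,5] | out [-5,3] | prev [-5,2] | push {0,1}
  [12] u=3 | in [-5,5] | out [-5,5] | ==
  [13] u=0 | in [-5,5] | out [-5,5] | ==
  [14] u=1 | in [-5,5] | out [-5,5] | ==

Converged values:
  [0] [-5,5]
  [1] [-5,5]
  [2] [-5,3]
  [3] [-5,5]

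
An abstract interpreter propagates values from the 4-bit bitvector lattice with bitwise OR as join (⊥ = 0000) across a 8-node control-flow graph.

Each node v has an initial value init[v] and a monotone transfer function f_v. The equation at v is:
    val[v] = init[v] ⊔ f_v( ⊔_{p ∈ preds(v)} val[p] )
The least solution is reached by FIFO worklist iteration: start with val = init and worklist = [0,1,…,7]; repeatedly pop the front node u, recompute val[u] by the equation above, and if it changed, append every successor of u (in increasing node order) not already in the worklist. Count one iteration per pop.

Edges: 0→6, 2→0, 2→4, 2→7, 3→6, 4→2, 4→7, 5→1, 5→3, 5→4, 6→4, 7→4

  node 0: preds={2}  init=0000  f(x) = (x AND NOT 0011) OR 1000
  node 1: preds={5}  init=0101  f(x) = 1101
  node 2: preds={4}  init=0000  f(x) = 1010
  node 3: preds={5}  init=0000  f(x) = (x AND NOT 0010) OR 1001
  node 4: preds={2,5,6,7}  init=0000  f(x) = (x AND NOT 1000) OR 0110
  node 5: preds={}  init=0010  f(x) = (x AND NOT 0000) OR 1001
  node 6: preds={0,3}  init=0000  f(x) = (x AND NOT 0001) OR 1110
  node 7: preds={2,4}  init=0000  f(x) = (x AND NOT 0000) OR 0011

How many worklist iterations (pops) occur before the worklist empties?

15

Iteration log — 15 steps:
  step 1. node 0  ⊔preds=0000  new=1000  old=0000  +wl: 
  step 2. node 1  ⊔preds=0010  new=1101  old=0101  +wl: 
  step 3. node 2  ⊔preds=0000  new=1010  old=0000  +wl: 0
  step 4. node 3  ⊔preds=0010  new=1001  old=0000  +wl: 
  step 5. node 4  ⊔preds=1010  new=0110  old=0000  +wl: 2
  step 6. node 5  ⊔preds=0000  new=1011  old=0010  +wl: 1,3,4
  step 7. node 6  ⊔preds=1001  new=1110  old=0000  +wl: 
  step 8. node 7  ⊔preds=1110  new=1111  old=0000  +wl: 
  step 9. node 0  ⊔preds=1010  new=1000  stable
  step 10. node 2  ⊔preds=0110  new=1010  stable
  step 11. node 1  ⊔preds=1011  new=1101  stable
  step 12. node 3  ⊔preds=1011  new=1001  stable
  step 13. node 4  ⊔preds=1111  new=0111  old=0110  +wl: 2,7
  step 14. node 2  ⊔preds=0111  new=1010  stable
  step 15. node 7  ⊔preds=1111  new=1111  stable

Least fixpoint reached:
  node 0: 1000
  node 1: 1101
  node 2: 1010
  node 3: 1001
  node 4: 0111
  node 5: 1011
  node 6: 1110
  node 7: 1111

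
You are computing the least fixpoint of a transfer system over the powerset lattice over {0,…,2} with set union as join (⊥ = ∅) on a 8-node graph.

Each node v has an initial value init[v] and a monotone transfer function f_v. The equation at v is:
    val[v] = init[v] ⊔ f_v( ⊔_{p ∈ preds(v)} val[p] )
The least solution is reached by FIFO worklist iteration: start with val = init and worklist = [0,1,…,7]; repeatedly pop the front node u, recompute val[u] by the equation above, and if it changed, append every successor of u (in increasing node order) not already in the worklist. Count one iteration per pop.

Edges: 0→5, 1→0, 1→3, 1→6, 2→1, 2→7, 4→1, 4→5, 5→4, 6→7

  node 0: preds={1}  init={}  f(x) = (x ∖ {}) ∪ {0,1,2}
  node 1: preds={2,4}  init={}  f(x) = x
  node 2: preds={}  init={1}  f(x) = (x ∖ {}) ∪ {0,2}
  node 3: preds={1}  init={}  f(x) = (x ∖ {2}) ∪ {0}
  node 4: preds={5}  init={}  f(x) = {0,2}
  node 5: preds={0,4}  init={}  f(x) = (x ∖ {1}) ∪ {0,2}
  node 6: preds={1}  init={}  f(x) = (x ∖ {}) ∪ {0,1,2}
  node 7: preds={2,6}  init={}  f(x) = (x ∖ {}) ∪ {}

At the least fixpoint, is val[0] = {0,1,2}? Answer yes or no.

yes

Iteration log — 14 steps:
  step 1. node 0  ⊔preds={}  new={0,1,2}  old={}  +wl: 
  step 2. node 1  ⊔preds={1}  new={1}  old={}  +wl: 0
  step 3. node 2  ⊔preds={}  new={0,1,2}  old={1}  +wl: 1
  step 4. node 3  ⊔preds={1}  new={0,1}  old={}  +wl: 
  step 5. node 4  ⊔preds={}  new={0,2}  old={}  +wl: 
  step 6. node 5  ⊔preds={0,1,2}  new={0,2}  old={}  +wl: 4
  step 7. node 6  ⊔preds={1}  new={0,1,2}  old={}  +wl: 
  step 8. node 7  ⊔preds={0,1,2}  new={0,1,2}  old={}  +wl: 
  step 9. node 0  ⊔preds={1}  new={0,1,2}  stable
  step 10. node 1  ⊔preds={0,1,2}  new={0,1,2}  old={1}  +wl: 0,3,6
  step 11. node 4  ⊔preds={0,2}  new={0,2}  stable
  step 12. node 0  ⊔preds={0,1,2}  new={0,1,2}  stable
  step 13. node 3  ⊔preds={0,1,2}  new={0,1}  stable
  step 14. node 6  ⊔preds={0,1,2}  new={0,1,2}  stable

Least fixpoint reached:
  node 0: {0,1,2}
  node 1: {0,1,2}
  node 2: {0,1,2}
  node 3: {0,1}
  node 4: {0,2}
  node 5: {0,2}
  node 6: {0,1,2}
  node 7: {0,1,2}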